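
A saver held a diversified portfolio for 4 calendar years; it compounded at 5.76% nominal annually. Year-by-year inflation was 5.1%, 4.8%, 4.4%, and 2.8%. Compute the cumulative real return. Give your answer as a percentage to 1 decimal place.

5.8%

Cumulative inflation factor: 1.051 × 1.048 × 1.044 × 1.028 ≈ 1.18211.
Nominal growth factor: 1.25108. Real growth factor = 1.25108 / 1.18211 ≈ 1.05835.
Total real return ≈ 5.8347%.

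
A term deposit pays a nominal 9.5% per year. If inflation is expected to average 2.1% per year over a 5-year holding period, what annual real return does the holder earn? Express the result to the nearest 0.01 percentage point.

With constant rates the annual real return is the same each year: (1+9.5%)/(1+2.1%) − 1 = 0.07248.

7.25%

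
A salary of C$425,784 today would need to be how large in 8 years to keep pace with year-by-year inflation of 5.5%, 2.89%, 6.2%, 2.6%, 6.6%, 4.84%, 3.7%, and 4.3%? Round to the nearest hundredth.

C$608,743.20

Cumulative price-level factor: 1.055 × 1.0289 × 1.062 × 1.026 × 1.066 × 1.0484 × 1.037 × 1.043 ≈ 1.4296995687.
The nominal amount required is C$425,784 scaled up by that factor.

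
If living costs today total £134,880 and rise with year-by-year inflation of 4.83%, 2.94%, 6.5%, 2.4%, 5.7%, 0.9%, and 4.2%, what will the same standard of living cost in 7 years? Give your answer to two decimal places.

Cumulative price-level factor: 1.0483 × 1.0294 × 1.065 × 1.024 × 1.057 × 1.009 × 1.042 ≈ 1.3078356955.
Multiplying £134,880 by the price-level factor gives the future nominal sum.

£176,400.88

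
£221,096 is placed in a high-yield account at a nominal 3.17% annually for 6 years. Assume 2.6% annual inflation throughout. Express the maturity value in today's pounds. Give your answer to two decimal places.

£228,568.99

Nominal value at maturity: £221,096 × (1 + 3.17%)^6 ≈ £266,625.37.
Price-level factor over 6 years: (1 + 2.6%)^6 ≈ 1.1664984462.
The maturity value deflated by that factor is the answer in today's purchasing power.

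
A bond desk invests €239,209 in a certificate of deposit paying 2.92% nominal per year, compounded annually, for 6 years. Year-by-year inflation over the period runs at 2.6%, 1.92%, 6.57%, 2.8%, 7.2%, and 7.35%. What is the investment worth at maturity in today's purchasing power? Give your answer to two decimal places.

€215,647.53

Nominal value at maturity: €239,209 × (1 + 2.92%)^6 ≈ €284,299.56.
Price-level factor over 6 years: 1.026 × 1.0192 × 1.0657 × 1.028 × 1.072 × 1.0735 ≈ 1.3183529348.
Dividing the nominal maturity value by the price-level factor gives the value in today's money.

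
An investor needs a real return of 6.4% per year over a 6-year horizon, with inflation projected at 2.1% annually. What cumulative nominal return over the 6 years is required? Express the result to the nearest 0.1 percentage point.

64.4%

Required annual nominal rate: (1+6.4%)(1+2.1%) − 1 = 8.6344%.
Cumulative over 6 years: (1 + 0.086344)^6 − 1 ≈ 0.64363.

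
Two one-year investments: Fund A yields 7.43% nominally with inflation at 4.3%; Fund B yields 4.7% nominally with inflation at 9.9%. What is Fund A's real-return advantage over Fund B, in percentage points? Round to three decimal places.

Fund A real return: 1.0743/1.043 − 1 = 3.0010%.
Fund B real return: 1.047/1.099 − 1 = -4.7316%.
Difference: 3.0010 − (-4.7316) = 7.7326 pp.

7.733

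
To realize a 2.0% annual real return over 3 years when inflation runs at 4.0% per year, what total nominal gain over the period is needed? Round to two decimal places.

19.37%

Required annual nominal rate: (1+2.0%)(1+4.0%) − 1 = 6.08%.
Cumulative over 3 years: (1 + 0.0608)^3 − 1 ≈ 0.19371.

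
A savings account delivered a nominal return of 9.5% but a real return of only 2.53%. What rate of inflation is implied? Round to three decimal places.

6.798%

From (1+r_nom) = (1+r_real)(1+π), we get 1+π = (1 + 9.5%)/(1 + 2.53%) = 1.095/1.0253 ≈ 1.06798.
So π ≈ 6.7980%.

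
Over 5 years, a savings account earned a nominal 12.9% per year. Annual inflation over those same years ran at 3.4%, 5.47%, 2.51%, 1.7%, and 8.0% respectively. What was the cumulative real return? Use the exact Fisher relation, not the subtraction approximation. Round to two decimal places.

Cumulative inflation factor: 1.034 × 1.0547 × 1.0251 × 1.017 × 1.080 ≈ 1.22789.
Nominal growth factor: 1.83430. Real growth factor = 1.83430 / 1.22789 ≈ 1.49386.
Total real return ≈ 49.3858%.

49.39%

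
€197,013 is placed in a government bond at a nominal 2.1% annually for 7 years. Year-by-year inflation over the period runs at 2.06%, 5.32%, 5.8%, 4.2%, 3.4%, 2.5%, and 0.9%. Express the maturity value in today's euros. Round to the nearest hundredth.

€179,812.43

Nominal value at maturity: €197,013 × (1 + 2.1%)^7 ≈ €227,863.67.
Price-level factor over 7 years: 1.0206 × 1.0532 × 1.058 × 1.042 × 1.034 × 1.025 × 1.009 ≈ 1.2672297834.
The maturity value deflated by that factor is the answer in today's purchasing power.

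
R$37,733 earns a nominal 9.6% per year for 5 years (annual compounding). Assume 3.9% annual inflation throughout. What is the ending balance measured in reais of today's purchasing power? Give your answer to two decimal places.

Nominal value at maturity: R$37,733 × (1 + 9.6%)^5 ≈ R$59,672.48.
Price-level factor over 5 years: (1 + 3.9%)^5 ≈ 1.2108148474.
The maturity value deflated by that factor is the answer in today's purchasing power.

R$49,282.91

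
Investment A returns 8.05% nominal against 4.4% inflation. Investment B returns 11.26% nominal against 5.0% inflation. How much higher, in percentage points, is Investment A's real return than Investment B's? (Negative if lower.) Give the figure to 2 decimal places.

Investment A real return: 1.0805/1.044 − 1 = 3.496%.
Investment B real return: 1.1126/1.050 − 1 = 5.962%.
Difference: 3.496 − 5.962 = -2.466 pp.

-2.47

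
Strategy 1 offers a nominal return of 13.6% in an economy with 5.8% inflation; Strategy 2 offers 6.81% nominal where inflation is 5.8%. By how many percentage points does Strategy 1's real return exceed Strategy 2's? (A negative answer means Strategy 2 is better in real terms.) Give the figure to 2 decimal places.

Strategy 1 real return: 1.136/1.058 − 1 = 7.372%.
Strategy 2 real return: 1.0681/1.058 − 1 = 0.955%.
Difference: 7.372 − 0.955 = 6.417 pp.

6.42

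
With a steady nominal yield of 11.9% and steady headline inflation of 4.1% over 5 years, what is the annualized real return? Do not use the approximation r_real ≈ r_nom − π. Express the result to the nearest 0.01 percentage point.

7.49%

With constant rates the annual real return is the same each year: (1+11.9%)/(1+4.1%) − 1 = 0.07493.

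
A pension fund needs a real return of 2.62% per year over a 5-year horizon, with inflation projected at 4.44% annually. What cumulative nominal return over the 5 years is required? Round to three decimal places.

Required annual nominal rate: (1+2.62%)(1+4.44%) − 1 = 7.176328%.
Cumulative over 5 years: (1 + 0.07176328)^5 − 1 ≈ 0.41415.

41.415%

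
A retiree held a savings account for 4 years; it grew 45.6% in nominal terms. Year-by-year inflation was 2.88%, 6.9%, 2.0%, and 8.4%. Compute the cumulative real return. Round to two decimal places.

Cumulative inflation factor: 1.0288 × 1.069 × 1.020 × 1.084 ≈ 1.21601.
Nominal growth factor: 1.45600. Real growth factor = 1.45600 / 1.21601 ≈ 1.19736.
Total real return ≈ 19.7356%.

19.74%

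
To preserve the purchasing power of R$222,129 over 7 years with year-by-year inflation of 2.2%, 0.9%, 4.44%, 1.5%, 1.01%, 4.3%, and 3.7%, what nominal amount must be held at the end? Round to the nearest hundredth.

R$265,281.93

Cumulative price-level factor: 1.022 × 1.009 × 1.0444 × 1.015 × 1.0101 × 1.043 × 1.037 ≈ 1.1942696710.
The nominal amount required is R$222,129 scaled up by that factor.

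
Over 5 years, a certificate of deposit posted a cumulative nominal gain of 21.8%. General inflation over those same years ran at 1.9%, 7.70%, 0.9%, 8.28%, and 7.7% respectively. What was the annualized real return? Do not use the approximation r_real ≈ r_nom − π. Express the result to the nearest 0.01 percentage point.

Cumulative inflation factor: 1.019 × 1.0770 × 1.009 × 1.0828 × 1.077 ≈ 1.29135.
Nominal growth factor: 1.21800. Real growth factor = 1.21800 / 1.29135 ≈ 0.94320.
Annualized: 0.94320^(1/5) − 1 ≈ -0.01163.

-1.16%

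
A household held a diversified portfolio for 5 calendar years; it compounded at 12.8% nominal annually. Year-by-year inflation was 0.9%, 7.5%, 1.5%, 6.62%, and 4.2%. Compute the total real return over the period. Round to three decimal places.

Cumulative inflation factor: 1.009 × 1.075 × 1.015 × 1.0662 × 1.042 ≈ 1.22313.
Nominal growth factor: 1.82619. Real growth factor = 1.82619 / 1.22313 ≈ 1.49305.
Total real return ≈ 49.3047%.

49.305%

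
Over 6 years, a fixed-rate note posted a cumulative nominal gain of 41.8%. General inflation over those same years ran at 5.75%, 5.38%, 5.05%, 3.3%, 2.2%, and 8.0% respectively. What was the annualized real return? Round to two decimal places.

1.01%

Cumulative inflation factor: 1.0575 × 1.0538 × 1.0505 × 1.033 × 1.022 × 1.080 ≈ 1.33478.
Nominal growth factor: 1.41800. Real growth factor = 1.41800 / 1.33478 ≈ 1.06235.
Annualized: 1.06235^(1/6) − 1 ≈ 0.01013.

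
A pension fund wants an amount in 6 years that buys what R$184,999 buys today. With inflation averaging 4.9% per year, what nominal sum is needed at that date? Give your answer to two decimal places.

Cumulative price-level factor: (1+4.9%)^6 ≈ 1.3324561607.
Multiplying R$184,999 by the price-level factor gives the future nominal sum.

R$246,503.06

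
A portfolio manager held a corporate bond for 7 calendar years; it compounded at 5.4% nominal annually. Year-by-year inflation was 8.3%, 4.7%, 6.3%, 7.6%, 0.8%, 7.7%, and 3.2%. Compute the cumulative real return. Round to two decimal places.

-0.55%

Cumulative inflation factor: 1.083 × 1.047 × 1.063 × 1.076 × 1.008 × 1.077 × 1.032 ≈ 1.45304.
Nominal growth factor: 1.44505. Real growth factor = 1.44505 / 1.45304 ≈ 0.99451.
Total real return ≈ -0.5493%.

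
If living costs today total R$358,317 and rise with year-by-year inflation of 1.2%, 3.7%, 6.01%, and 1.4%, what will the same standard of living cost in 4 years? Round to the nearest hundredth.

R$404,214.11

Cumulative price-level factor: 1.012 × 1.037 × 1.0601 × 1.014 ≈ 1.1280908026.
Multiplying R$358,317 by the price-level factor gives the future nominal sum.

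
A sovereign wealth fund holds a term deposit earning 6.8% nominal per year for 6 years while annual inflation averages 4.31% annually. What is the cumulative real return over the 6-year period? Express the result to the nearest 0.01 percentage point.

The annual real rate is (1+6.8%)/(1+4.31%) − 1 = 2.3871%.
Compounded over 6 years: (1 + 0.023871)^6 − 1 ≈ 0.15205.

15.21%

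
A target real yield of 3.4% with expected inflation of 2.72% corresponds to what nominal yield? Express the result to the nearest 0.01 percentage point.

By the Fisher equation, 1 + r_nom = (1 + 3.4%)(1 + 2.72%) = 1.034 × 1.0272 = 1.0621248.
So r_nom = 6.21248%.

6.21%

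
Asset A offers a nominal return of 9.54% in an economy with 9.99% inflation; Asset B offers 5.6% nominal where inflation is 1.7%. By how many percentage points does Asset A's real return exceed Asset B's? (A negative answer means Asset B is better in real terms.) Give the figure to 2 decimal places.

-4.24

Asset A real return: 1.0954/1.0999 − 1 = -0.409%.
Asset B real return: 1.056/1.017 − 1 = 3.835%.
Difference: -0.409 − 3.835 = -4.244 pp.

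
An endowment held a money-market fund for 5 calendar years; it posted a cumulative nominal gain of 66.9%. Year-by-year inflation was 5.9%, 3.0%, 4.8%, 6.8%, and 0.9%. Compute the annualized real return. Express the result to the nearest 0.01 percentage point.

Cumulative inflation factor: 1.059 × 1.030 × 1.048 × 1.068 × 1.009 ≈ 1.23185.
Nominal growth factor: 1.66900. Real growth factor = 1.66900 / 1.23185 ≈ 1.35488.
Annualized: 1.35488^(1/5) − 1 ≈ 0.06262.

6.26%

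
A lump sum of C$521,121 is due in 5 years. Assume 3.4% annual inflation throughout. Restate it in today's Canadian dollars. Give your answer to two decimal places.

Price-level factor over 5 years: (1 + 3.4%)^5 ≈ 1.1819597671.
Purchasing power today: C$521,121 divided by that factor.

C$440,895.72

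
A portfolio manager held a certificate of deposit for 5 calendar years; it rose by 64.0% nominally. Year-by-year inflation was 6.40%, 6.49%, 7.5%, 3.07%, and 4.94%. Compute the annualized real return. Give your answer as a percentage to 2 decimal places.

Cumulative inflation factor: 1.0640 × 1.0649 × 1.075 × 1.0307 × 1.0494 ≈ 1.31744.
Nominal growth factor: 1.64000. Real growth factor = 1.64000 / 1.31744 ≈ 1.24483.
Annualized: 1.24483^(1/5) − 1 ≈ 0.04477.

4.48%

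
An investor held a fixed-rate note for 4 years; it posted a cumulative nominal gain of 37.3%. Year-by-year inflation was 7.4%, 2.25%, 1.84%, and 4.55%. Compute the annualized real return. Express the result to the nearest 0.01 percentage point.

Cumulative inflation factor: 1.074 × 1.0225 × 1.0184 × 1.0455 ≈ 1.16926.
Nominal growth factor: 1.37300. Real growth factor = 1.37300 / 1.16926 ≈ 1.17425.
Annualized: 1.17425^(1/4) − 1 ≈ 0.04097.

4.10%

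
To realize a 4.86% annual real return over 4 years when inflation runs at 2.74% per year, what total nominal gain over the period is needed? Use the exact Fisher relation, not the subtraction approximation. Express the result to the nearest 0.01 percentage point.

Required annual nominal rate: (1+4.86%)(1+2.74%) − 1 = 7.733164%.
Cumulative over 4 years: (1 + 0.07733164)^4 − 1 ≈ 0.34709.

34.71%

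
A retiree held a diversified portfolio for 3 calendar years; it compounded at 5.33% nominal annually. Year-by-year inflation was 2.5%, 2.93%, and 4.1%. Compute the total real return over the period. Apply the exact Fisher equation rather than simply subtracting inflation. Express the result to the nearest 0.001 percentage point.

Cumulative inflation factor: 1.025 × 1.0293 × 1.041 ≈ 1.09829.
Nominal growth factor: 1.16857. Real growth factor = 1.16857 / 1.09829 ≈ 1.06400.
Total real return ≈ 6.3995%.

6.400%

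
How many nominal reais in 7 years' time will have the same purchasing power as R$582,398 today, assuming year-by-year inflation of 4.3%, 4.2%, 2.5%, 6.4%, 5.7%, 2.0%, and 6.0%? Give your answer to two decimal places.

R$788,893.58

Cumulative price-level factor: 1.043 × 1.042 × 1.025 × 1.064 × 1.057 × 1.020 × 1.060 ≈ 1.3545609303.
Multiplying R$582,398 by the price-level factor gives the future nominal sum.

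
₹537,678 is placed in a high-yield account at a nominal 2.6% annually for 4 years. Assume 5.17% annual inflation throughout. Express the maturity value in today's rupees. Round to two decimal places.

Nominal value at maturity: ₹537,678 × (1 + 2.6%)^4 ≈ ₹595,815.38.
Price-level factor over 4 years: (1 + 5.17%)^4 ≈ 1.2233972380.
The maturity value deflated by that factor is the answer in today's purchasing power.

₹487,017.10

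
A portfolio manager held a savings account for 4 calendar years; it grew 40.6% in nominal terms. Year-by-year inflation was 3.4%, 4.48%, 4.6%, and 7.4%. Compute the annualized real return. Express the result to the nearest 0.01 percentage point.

Cumulative inflation factor: 1.034 × 1.0448 × 1.046 × 1.074 ≈ 1.21364.
Nominal growth factor: 1.40600. Real growth factor = 1.40600 / 1.21364 ≈ 1.15850.
Annualized: 1.15850^(1/4) − 1 ≈ 0.03747.

3.75%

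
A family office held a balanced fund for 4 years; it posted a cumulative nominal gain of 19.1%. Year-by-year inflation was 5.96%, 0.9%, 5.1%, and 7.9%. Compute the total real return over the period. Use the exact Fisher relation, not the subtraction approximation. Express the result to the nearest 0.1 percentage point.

-1.8%

Cumulative inflation factor: 1.0596 × 1.009 × 1.051 × 1.079 ≈ 1.21243.
Nominal growth factor: 1.19100. Real growth factor = 1.19100 / 1.21243 ≈ 0.98232.
Total real return ≈ -1.7677%.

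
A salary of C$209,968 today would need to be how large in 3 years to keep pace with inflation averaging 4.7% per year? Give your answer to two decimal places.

C$240,986.75

Cumulative price-level factor: (1+4.7%)^3 = 1.147730823.
The nominal amount required is C$209,968 scaled up by that factor.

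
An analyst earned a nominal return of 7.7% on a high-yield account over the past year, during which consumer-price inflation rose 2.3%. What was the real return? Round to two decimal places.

5.28%

Real return via the Fisher equation: (1 + 7.7%)/(1 + 2.3%) − 1 = 1.077/1.023 − 1 ≈ 0.05279.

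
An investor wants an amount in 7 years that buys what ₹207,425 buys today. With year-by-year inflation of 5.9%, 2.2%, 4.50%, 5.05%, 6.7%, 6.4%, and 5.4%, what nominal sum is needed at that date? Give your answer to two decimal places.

Cumulative price-level factor: 1.059 × 1.022 × 1.0450 × 1.0505 × 1.067 × 1.064 × 1.054 ≈ 1.4216931187.
Multiplying ₹207,425 by the price-level factor gives the future nominal sum.

₹294,894.70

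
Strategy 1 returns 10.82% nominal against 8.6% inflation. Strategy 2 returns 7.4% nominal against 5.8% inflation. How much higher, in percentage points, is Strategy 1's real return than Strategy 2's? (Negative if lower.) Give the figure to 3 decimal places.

Strategy 1 real return: 1.1082/1.086 − 1 = 2.0442%.
Strategy 2 real return: 1.074/1.058 − 1 = 1.5123%.
Difference: 2.0442 − 1.5123 = 0.5319 pp.

0.532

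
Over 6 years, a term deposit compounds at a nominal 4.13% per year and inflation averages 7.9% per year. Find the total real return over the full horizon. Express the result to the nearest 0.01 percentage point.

-19.22%

The annual real rate is (1+4.13%)/(1+7.9%) − 1 = -3.4940%.
Compounded over 6 years: (1 + -0.034940)^6 − 1 ≈ -0.19216.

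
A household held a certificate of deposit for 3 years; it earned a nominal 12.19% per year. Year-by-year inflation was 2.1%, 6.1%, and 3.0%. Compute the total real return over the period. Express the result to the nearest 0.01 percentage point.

26.56%

Cumulative inflation factor: 1.021 × 1.061 × 1.030 ≈ 1.11578.
Nominal growth factor: 1.41209. Real growth factor = 1.41209 / 1.11578 ≈ 1.26556.
Total real return ≈ 26.5564%.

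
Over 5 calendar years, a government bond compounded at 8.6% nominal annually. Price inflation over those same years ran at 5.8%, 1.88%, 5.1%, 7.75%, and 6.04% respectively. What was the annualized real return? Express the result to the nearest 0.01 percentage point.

Cumulative inflation factor: 1.058 × 1.0188 × 1.051 × 1.0775 × 1.0604 ≈ 1.29439.
Nominal growth factor: 1.51060. Real growth factor = 1.51060 / 1.29439 ≈ 1.16704.
Annualized: 1.16704^(1/5) − 1 ≈ 0.03138.

3.14%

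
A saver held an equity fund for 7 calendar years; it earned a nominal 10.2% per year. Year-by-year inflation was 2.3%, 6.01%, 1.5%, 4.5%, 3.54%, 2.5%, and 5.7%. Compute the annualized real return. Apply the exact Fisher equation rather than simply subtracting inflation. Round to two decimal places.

Cumulative inflation factor: 1.023 × 1.0601 × 1.015 × 1.045 × 1.0354 × 1.025 × 1.057 ≈ 1.29036.
Nominal growth factor: 1.97365. Real growth factor = 1.97365 / 1.29036 ≈ 1.52953.
Annualized: 1.52953^(1/7) − 1 ≈ 0.06259.

6.26%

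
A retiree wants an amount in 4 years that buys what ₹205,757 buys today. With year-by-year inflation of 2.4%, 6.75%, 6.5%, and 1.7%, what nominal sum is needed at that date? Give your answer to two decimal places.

₹243,608.83

Cumulative price-level factor: 1.024 × 1.0675 × 1.065 × 1.017 = 1.1839637376.
Multiplying ₹205,757 by the price-level factor gives the future nominal sum.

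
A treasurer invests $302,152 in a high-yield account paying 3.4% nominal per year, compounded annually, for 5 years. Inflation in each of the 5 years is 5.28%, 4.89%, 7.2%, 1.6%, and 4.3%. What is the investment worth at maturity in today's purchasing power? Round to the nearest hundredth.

$284,692.09

Nominal value at maturity: $302,152 × (1 + 3.4%)^5 ≈ $357,131.51.
Price-level factor over 5 years: 1.0528 × 1.0489 × 1.072 × 1.016 × 1.043 ≈ 1.2544482888.
The maturity value deflated by that factor is the answer in today's purchasing power.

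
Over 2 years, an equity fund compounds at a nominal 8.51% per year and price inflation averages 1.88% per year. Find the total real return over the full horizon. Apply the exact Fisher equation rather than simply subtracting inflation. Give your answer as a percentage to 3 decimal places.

13.439%

The annual real rate is (1+8.51%)/(1+1.88%) − 1 = 6.5077%.
Compounded over 2 years: (1 + 0.065077)^2 − 1 ≈ 0.13439.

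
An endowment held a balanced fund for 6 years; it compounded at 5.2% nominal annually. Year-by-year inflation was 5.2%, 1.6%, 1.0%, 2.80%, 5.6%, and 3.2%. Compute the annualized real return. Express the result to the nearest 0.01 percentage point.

1.92%

Cumulative inflation factor: 1.052 × 1.016 × 1.010 × 1.0280 × 1.056 × 1.032 ≈ 1.20939.
Nominal growth factor: 1.35548. Real growth factor = 1.35548 / 1.20939 ≈ 1.12080.
Annualized: 1.12080^(1/6) − 1 ≈ 0.01919.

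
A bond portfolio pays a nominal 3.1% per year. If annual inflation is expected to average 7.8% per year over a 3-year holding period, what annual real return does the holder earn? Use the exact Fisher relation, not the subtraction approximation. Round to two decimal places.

-4.36%

With constant rates the annual real return is the same each year: (1+3.1%)/(1+7.8%) − 1 = -0.04360.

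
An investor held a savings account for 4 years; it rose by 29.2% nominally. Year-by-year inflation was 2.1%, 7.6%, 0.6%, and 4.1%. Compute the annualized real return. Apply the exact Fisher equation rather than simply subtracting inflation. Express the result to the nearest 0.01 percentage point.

2.94%

Cumulative inflation factor: 1.021 × 1.076 × 1.006 × 1.041 ≈ 1.15050.
Nominal growth factor: 1.29200. Real growth factor = 1.29200 / 1.15050 ≈ 1.12299.
Annualized: 1.12299^(1/4) − 1 ≈ 0.02942.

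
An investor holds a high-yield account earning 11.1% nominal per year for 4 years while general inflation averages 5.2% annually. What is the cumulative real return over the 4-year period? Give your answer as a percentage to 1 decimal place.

The annual real rate is (1+11.1%)/(1+5.2%) − 1 = 5.6084%.
Compounded over 4 years: (1 + 0.056084)^4 − 1 ≈ 0.24392.

24.4%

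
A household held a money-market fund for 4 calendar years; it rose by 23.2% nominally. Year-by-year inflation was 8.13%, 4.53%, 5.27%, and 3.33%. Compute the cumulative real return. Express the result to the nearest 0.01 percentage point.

Cumulative inflation factor: 1.0813 × 1.0453 × 1.0527 × 1.0333 ≈ 1.22947.
Nominal growth factor: 1.23200. Real growth factor = 1.23200 / 1.22947 ≈ 1.00206.
Total real return ≈ 0.2057%.

0.21%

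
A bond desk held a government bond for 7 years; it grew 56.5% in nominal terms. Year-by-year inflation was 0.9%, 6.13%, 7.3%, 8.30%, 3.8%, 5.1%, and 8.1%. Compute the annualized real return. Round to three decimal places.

0.923%

Cumulative inflation factor: 1.009 × 1.0613 × 1.073 × 1.0830 × 1.038 × 1.051 × 1.081 ≈ 1.46752.
Nominal growth factor: 1.56500. Real growth factor = 1.56500 / 1.46752 ≈ 1.06643.
Annualized: 1.06643^(1/7) − 1 ≈ 0.00923.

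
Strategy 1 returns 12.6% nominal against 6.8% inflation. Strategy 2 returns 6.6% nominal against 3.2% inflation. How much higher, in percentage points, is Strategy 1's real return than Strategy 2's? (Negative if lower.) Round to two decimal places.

Strategy 1 real return: 1.126/1.068 − 1 = 5.431%.
Strategy 2 real return: 1.066/1.032 − 1 = 3.295%.
Difference: 5.431 − 3.295 = 2.136 pp.

2.14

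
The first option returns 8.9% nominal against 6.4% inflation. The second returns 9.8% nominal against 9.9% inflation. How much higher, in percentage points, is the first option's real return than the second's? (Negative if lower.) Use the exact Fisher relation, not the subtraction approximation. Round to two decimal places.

The first option real return: 1.089/1.064 − 1 = 2.350%.
The second real return: 1.098/1.099 − 1 = -0.091%.
Difference: 2.350 − (-0.091) = 2.441 pp.

2.44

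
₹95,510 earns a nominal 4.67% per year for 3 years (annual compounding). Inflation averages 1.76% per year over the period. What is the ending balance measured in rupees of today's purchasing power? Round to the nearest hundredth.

₹103,940.36

Nominal value at maturity: ₹95,510 × (1 + 4.67%)^3 ≈ ₹109,525.57.
Price-level factor over 3 years: (1 + 1.76%)^3 ≈ 1.0537347318.
Dividing the nominal maturity value by the price-level factor gives the value in today's money.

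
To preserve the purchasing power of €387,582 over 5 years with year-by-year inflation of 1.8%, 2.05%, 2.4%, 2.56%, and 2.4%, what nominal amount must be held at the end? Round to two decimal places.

€433,014.37

Cumulative price-level factor: 1.018 × 1.0205 × 1.024 × 1.0256 × 1.024 ≈ 1.1172200279.
The nominal amount required is €387,582 scaled up by that factor.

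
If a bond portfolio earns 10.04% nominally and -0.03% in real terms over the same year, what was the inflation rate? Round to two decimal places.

10.07%

From (1+r_nom) = (1+r_real)(1+π), we get 1+π = (1 + 10.04%)/(1 − 0.03%) = 1.1004/0.9997 ≈ 1.10073.
So π ≈ 10.0730%.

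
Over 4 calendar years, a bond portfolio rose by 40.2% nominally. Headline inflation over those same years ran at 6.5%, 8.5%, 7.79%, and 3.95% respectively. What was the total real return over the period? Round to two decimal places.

8.28%

Cumulative inflation factor: 1.065 × 1.085 × 1.0779 × 1.0395 ≈ 1.29474.
Nominal growth factor: 1.40200. Real growth factor = 1.40200 / 1.29474 ≈ 1.08284.
Total real return ≈ 8.2844%.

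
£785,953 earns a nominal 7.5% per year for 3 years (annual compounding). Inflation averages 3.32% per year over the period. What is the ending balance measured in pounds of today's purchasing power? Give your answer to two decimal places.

Nominal value at maturity: £785,953 × (1 + 7.5%)^3 ≈ £976,386.96.
Price-level factor over 3 years: (1 + 3.32%)^3 ≈ 1.1029433144.
Dividing the nominal maturity value by the price-level factor gives the value in today's money.

£885,255.79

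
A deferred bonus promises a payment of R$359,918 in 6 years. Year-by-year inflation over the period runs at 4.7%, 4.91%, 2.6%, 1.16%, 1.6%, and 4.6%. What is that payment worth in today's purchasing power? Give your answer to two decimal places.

R$297,069.75

Price-level factor over 6 years: 1.047 × 1.0491 × 1.026 × 1.0116 × 1.016 × 1.046 ≈ 1.2115606028.
Purchasing power today: R$359,918 divided by that factor.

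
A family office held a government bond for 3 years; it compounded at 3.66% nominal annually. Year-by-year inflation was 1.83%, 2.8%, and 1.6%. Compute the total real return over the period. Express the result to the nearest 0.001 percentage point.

Cumulative inflation factor: 1.0183 × 1.028 × 1.016 ≈ 1.06356.
Nominal growth factor: 1.11387. Real growth factor = 1.11387 / 1.06356 ≈ 1.04730.
Total real return ≈ 4.7300%.

4.730%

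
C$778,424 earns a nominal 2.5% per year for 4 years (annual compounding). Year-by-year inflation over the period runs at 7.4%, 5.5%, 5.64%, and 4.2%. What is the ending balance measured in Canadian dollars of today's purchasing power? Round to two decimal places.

C$688,904.19

Nominal value at maturity: C$778,424 × (1 + 2.5%)^4 ≈ C$859,234.45.
Price-level factor over 4 years: 1.074 × 1.055 × 1.0564 × 1.042 ≈ 1.2472481042.
The maturity value deflated by that factor is the answer in today's purchasing power.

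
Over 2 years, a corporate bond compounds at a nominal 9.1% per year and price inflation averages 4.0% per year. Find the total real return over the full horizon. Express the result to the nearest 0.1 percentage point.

The annual real rate is (1+9.1%)/(1+4.0%) − 1 = 4.9038%.
Compounded over 2 years: (1 + 0.049038)^2 − 1 ≈ 0.10048.

10.0%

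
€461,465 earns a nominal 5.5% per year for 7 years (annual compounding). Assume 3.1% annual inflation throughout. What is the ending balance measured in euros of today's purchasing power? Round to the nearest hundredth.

Nominal value at maturity: €461,465 × (1 + 5.5%)^7 ≈ €671,283.52.
Price-level factor over 7 years: (1 + 3.1%)^7 ≈ 1.2382566157.
The maturity value deflated by that factor is the answer in today's purchasing power.

€542,119.87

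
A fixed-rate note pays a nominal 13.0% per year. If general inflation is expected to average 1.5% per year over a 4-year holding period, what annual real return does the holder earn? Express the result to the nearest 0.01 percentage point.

With constant rates the annual real return is the same each year: (1+13.0%)/(1+1.5%) − 1 = 0.11330.

11.33%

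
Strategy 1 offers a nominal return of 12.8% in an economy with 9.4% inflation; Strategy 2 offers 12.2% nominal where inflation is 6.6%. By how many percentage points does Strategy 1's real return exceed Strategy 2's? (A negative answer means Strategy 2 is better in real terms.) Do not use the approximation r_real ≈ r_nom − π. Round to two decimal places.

Strategy 1 real return: 1.128/1.094 − 1 = 3.108%.
Strategy 2 real return: 1.122/1.066 − 1 = 5.253%.
Difference: 3.108 − 5.253 = -2.145 pp.

-2.15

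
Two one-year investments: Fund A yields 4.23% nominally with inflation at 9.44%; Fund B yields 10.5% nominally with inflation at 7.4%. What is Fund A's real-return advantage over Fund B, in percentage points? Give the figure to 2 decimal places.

-7.65

Fund A real return: 1.0423/1.0944 − 1 = -4.761%.
Fund B real return: 1.105/1.074 − 1 = 2.886%.
Difference: -4.761 − 2.886 = -7.647 pp.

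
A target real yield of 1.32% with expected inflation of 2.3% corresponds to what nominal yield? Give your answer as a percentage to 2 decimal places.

3.65%

By the Fisher equation, 1 + r_nom = (1 + 1.32%)(1 + 2.3%) = 1.0132 × 1.023 = 1.0365036.
So r_nom = 3.65036%.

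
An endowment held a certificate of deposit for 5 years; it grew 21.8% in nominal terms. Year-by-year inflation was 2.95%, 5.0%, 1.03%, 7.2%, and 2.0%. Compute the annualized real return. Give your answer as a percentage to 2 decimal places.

Cumulative inflation factor: 1.0295 × 1.050 × 1.0103 × 1.072 × 1.020 ≈ 1.19416.
Nominal growth factor: 1.21800. Real growth factor = 1.21800 / 1.19416 ≈ 1.01997.
Annualized: 1.01997^(1/5) − 1 ≈ 0.00396.

0.40%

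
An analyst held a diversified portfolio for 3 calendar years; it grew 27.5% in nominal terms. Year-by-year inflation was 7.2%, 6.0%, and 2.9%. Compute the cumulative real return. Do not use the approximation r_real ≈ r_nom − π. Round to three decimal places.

9.042%

Cumulative inflation factor: 1.072 × 1.060 × 1.029 ≈ 1.16927.
Nominal growth factor: 1.27500. Real growth factor = 1.27500 / 1.16927 ≈ 1.09042.
Total real return ≈ 9.0421%.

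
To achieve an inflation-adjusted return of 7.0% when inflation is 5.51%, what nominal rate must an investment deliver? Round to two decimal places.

12.90%

By the Fisher equation, 1 + r_nom = (1 + 7.0%)(1 + 5.51%) = 1.070 × 1.0551 = 1.128957.
So r_nom = 12.8957%.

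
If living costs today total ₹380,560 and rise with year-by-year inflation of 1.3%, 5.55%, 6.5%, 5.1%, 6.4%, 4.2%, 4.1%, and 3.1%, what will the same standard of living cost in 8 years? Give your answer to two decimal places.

₹541,953.33

Cumulative price-level factor: 1.013 × 1.0555 × 1.065 × 1.051 × 1.064 × 1.042 × 1.041 × 1.031 ≈ 1.4240943012.
Multiplying ₹380,560 by the price-level factor gives the future nominal sum.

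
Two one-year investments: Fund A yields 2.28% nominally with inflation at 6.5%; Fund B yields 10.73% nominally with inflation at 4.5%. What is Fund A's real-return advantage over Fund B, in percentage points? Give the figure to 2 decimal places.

-9.92

Fund A real return: 1.0228/1.065 − 1 = -3.962%.
Fund B real return: 1.1073/1.045 − 1 = 5.962%.
Difference: -3.962 − 5.962 = -9.924 pp.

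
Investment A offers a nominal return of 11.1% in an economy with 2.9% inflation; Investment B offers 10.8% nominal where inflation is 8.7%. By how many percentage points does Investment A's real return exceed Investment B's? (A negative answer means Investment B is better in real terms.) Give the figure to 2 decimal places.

6.04

Investment A real return: 1.111/1.029 − 1 = 7.969%.
Investment B real return: 1.108/1.087 − 1 = 1.932%.
Difference: 7.969 − 1.932 = 6.037 pp.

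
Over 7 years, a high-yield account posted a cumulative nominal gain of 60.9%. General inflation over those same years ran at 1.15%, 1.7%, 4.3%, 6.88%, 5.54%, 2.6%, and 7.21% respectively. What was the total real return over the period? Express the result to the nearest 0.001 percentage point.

Cumulative inflation factor: 1.0115 × 1.017 × 1.043 × 1.0688 × 1.0554 × 1.026 × 1.0721 ≈ 1.33127.
Nominal growth factor: 1.60900. Real growth factor = 1.60900 / 1.33127 ≈ 1.20862.
Total real return ≈ 20.8617%.

20.862%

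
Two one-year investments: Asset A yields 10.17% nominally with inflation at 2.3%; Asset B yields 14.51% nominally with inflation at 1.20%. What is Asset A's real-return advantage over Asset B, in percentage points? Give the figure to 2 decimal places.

Asset A real return: 1.1017/1.023 − 1 = 7.693%.
Asset B real return: 1.1451/1.0120 − 1 = 13.152%.
Difference: 7.693 − 13.152 = -5.459 pp.

-5.46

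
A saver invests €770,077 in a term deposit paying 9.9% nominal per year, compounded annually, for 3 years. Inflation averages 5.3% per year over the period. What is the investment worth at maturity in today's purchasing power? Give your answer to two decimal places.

Nominal value at maturity: €770,077 × (1 + 9.9%)^3 ≈ €1,022,179.65.
Price-level factor over 3 years: (1 + 5.3%)^3 = 1.167575877.
The maturity value deflated by that factor is the answer in today's purchasing power.

€875,471.71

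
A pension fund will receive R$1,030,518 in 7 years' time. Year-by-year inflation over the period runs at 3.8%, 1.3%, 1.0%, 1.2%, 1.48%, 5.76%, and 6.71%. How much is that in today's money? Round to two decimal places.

R$837,220.54

Price-level factor over 7 years: 1.038 × 1.013 × 1.010 × 1.012 × 1.0148 × 1.0576 × 1.0671 ≈ 1.2308799735.
Purchasing power today: R$1,030,518 divided by that factor.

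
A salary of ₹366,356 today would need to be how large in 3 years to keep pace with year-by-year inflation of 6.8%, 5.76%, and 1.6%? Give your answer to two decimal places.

₹420,426.14

Cumulative price-level factor: 1.068 × 1.0576 × 1.016 = 1.1475890688.
Multiplying ₹366,356 by the price-level factor gives the future nominal sum.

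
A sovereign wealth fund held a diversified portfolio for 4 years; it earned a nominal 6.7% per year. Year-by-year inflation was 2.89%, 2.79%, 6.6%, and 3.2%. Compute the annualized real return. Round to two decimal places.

Cumulative inflation factor: 1.0289 × 1.0279 × 1.066 × 1.032 ≈ 1.16349.
Nominal growth factor: 1.29616. Real growth factor = 1.29616 / 1.16349 ≈ 1.11403.
Annualized: 1.11403^(1/4) − 1 ≈ 0.02736.

2.74%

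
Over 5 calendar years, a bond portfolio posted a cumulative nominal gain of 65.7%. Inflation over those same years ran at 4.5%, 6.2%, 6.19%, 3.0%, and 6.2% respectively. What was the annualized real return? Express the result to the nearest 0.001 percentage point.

5.150%

Cumulative inflation factor: 1.045 × 1.062 × 1.0619 × 1.030 × 1.062 ≈ 1.28910.
Nominal growth factor: 1.65700. Real growth factor = 1.65700 / 1.28910 ≈ 1.28539.
Annualized: 1.28539^(1/5) − 1 ≈ 0.05150.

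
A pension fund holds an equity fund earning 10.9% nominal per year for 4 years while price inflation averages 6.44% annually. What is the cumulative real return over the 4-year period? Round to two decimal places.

17.84%

The annual real rate is (1+10.9%)/(1+6.44%) − 1 = 4.1902%.
Compounded over 4 years: (1 + 0.041902)^4 − 1 ≈ 0.17844.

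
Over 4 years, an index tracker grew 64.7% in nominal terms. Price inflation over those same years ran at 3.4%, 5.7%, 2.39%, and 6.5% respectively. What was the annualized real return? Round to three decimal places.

8.423%

Cumulative inflation factor: 1.034 × 1.057 × 1.0239 × 1.065 ≈ 1.19180.
Nominal growth factor: 1.64700. Real growth factor = 1.64700 / 1.19180 ≈ 1.38195.
Annualized: 1.38195^(1/4) − 1 ≈ 0.08423.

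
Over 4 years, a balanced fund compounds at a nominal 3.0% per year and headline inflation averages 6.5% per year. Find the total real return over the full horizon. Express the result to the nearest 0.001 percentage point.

The annual real rate is (1+3.0%)/(1+6.5%) − 1 = -3.2864%.
Compounded over 4 years: (1 + -0.032864)^4 − 1 ≈ -0.12512.

-12.512%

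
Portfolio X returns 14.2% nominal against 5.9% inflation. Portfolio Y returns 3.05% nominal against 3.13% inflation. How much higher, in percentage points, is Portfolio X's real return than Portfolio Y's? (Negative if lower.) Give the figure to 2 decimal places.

Portfolio X real return: 1.142/1.059 − 1 = 7.838%.
Portfolio Y real return: 1.0305/1.0313 − 1 = -0.078%.
Difference: 7.838 − (-0.078) = 7.916 pp.

7.92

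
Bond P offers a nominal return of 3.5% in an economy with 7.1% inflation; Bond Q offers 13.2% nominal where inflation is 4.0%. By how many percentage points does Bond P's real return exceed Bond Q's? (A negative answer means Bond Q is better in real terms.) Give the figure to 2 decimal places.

-12.21

Bond P real return: 1.035/1.071 − 1 = -3.361%.
Bond Q real return: 1.132/1.040 − 1 = 8.846%.
Difference: -3.361 − 8.846 = -12.207 pp.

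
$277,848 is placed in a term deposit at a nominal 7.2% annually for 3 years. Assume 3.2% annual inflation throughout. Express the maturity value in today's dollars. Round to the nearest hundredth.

$311,424.33

Nominal value at maturity: $277,848 × (1 + 7.2%)^3 ≈ $342,287.97.
Price-level factor over 3 years: (1 + 3.2%)^3 = 1.099104768.
Dividing the nominal maturity value by the price-level factor gives the value in today's money.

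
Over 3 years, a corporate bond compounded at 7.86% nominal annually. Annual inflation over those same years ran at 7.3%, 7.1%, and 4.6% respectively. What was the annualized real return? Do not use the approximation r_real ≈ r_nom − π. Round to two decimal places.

1.44%

Cumulative inflation factor: 1.073 × 1.071 × 1.046 ≈ 1.20205.
Nominal growth factor: 1.25482. Real growth factor = 1.25482 / 1.20205 ≈ 1.04390.
Annualized: 1.04390^(1/3) − 1 ≈ 0.01443.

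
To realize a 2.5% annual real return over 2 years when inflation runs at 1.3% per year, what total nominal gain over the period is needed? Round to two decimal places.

Required annual nominal rate: (1+2.5%)(1+1.3%) − 1 = 3.8325%.
Cumulative over 2 years: (1 + 0.038325)^2 − 1 ≈ 0.07812.

7.81%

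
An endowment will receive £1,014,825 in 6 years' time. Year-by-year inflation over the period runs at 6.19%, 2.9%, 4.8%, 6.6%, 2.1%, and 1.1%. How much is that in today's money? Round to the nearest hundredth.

£805,372.46

Price-level factor over 6 years: 1.0619 × 1.029 × 1.048 × 1.066 × 1.021 × 1.011 ≈ 1.2600691547.
Purchasing power today: £1,014,825 divided by that factor.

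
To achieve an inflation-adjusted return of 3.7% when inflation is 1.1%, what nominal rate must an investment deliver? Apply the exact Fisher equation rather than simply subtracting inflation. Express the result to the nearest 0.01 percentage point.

4.84%

By the Fisher equation, 1 + r_nom = (1 + 3.7%)(1 + 1.1%) = 1.037 × 1.011 = 1.048407.
So r_nom = 4.8407%.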